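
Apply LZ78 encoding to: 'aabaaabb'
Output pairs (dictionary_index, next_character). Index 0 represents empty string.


LZ78 encoding steps:
Dictionary: {0: ''}
Step 1: w='' (idx 0), next='a' -> output (0, 'a'), add 'a' as idx 1
Step 2: w='a' (idx 1), next='b' -> output (1, 'b'), add 'ab' as idx 2
Step 3: w='a' (idx 1), next='a' -> output (1, 'a'), add 'aa' as idx 3
Step 4: w='ab' (idx 2), next='b' -> output (2, 'b'), add 'abb' as idx 4


Encoded: [(0, 'a'), (1, 'b'), (1, 'a'), (2, 'b')]


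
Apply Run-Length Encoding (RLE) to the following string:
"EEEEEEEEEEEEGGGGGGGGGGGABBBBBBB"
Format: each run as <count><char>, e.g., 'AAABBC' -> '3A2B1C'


Scanning runs left to right:
  i=0: run of 'E' x 12 -> '12E'
  i=12: run of 'G' x 11 -> '11G'
  i=23: run of 'A' x 1 -> '1A'
  i=24: run of 'B' x 7 -> '7B'

RLE = 12E11G1A7B


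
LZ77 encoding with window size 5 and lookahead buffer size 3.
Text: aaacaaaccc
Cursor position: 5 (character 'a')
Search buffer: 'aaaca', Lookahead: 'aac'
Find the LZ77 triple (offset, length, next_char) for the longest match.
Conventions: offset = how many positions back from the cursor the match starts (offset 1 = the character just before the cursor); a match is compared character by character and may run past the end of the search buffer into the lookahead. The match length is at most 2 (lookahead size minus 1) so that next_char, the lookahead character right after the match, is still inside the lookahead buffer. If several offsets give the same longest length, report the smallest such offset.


Try each offset into the search buffer:
  offset=1 (pos 4, char 'a'): match length 2
  offset=2 (pos 3, char 'c'): match length 0
  offset=3 (pos 2, char 'a'): match length 1
  offset=4 (pos 1, char 'a'): match length 2
  offset=5 (pos 0, char 'a'): match length 2
Longest match has length 2, found at offsets 1, 4, 5; take the smallest, offset 1.
next_char = character at position 5 + 2 = 7 -> 'c'

Best match: offset=1, length=2 (matching 'aa' starting at position 4)
LZ77 triple: (1, 2, 'c')


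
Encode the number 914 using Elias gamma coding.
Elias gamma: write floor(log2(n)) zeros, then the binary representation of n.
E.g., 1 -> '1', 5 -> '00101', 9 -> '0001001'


num_bits = floor(log2(914)) + 1 = 10
leading_zeros = num_bits - 1 = 9
binary(914) = 1110010010

Elias gamma(914) = '000000000' + '1110010010' = 0000000001110010010 (19 bits)


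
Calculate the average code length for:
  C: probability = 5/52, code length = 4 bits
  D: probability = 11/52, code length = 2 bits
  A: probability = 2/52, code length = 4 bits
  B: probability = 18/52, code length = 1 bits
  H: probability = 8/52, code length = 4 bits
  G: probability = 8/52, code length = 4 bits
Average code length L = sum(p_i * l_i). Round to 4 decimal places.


Weighted contributions p_i * l_i:
  C: (5/52) * 4 = 20/52
  D: (11/52) * 2 = 22/52
  A: (2/52) * 4 = 8/52
  B: (18/52) * 1 = 18/52
  H: (8/52) * 4 = 32/52
  G: (8/52) * 4 = 32/52
Sum = (20 + 22 + 8 + 18 + 32 + 32)/52 = 132/52

L = 132/52 = 2.5385 bits/symbol


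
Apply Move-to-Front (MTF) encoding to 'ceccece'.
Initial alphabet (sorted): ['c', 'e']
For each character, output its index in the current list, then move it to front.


MTF encoding:
'c': index 0 in ['c', 'e'] -> ['c', 'e']
'e': index 1 in ['c', 'e'] -> ['e', 'c']
'c': index 1 in ['e', 'c'] -> ['c', 'e']
'c': index 0 in ['c', 'e'] -> ['c', 'e']
'e': index 1 in ['c', 'e'] -> ['e', 'c']
'c': index 1 in ['e', 'c'] -> ['c', 'e']
'e': index 1 in ['c', 'e'] -> ['e', 'c']


Output: [0, 1, 1, 0, 1, 1, 1]


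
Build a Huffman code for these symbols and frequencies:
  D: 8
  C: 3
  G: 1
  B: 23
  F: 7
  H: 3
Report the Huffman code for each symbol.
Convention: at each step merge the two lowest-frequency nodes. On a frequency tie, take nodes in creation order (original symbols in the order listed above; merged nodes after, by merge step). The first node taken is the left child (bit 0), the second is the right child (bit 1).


Huffman tree construction:
Step 1: Merge G(1) + C(3) = 4
Step 2: Merge H(3) + (G+C)(4) = 7
Step 3: Merge F(7) + (H+(G+C))(7) = 14
Step 4: Merge D(8) + (F+(H+(G+C)))(14) = 22
Step 5: Merge (D+(F+(H+(G+C))))(22) + B(23) = 45
Read each symbol's code off the tree from the root (left child = 0, right child = 1).

Codes:
  D: 00 (length 2)
  C: 01111 (length 5)
  G: 01110 (length 5)
  B: 1 (length 1)
  F: 010 (length 3)
  H: 0110 (length 4)
Average code length: 92/45 = 2.0444 bits/symbol


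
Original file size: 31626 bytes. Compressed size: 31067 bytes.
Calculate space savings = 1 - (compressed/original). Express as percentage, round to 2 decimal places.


ratio = compressed/original = 31067/31626 = 0.982325
savings = 1 - ratio = 1 - 0.982325 = 0.017675
as a percentage: 0.017675 * 100 = 1.77%

Space savings = 1 - 31067/31626 = 1.77%


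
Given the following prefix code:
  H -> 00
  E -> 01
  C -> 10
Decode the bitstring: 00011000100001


Decoding step by step:
Bits 00 -> H
Bits 01 -> E
Bits 10 -> C
Bits 00 -> H
Bits 10 -> C
Bits 00 -> H
Bits 01 -> E


Decoded message: HECHCHE


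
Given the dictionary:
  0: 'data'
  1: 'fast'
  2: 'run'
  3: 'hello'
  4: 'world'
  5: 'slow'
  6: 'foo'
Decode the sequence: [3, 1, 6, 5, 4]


Look up each index in the dictionary:
  3 -> 'hello'
  1 -> 'fast'
  6 -> 'foo'
  5 -> 'slow'
  4 -> 'world'

Decoded: "hello fast foo slow world"


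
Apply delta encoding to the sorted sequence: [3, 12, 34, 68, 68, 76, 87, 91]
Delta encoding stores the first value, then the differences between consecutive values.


First value: 3
Deltas:
  12 - 3 = 9
  34 - 12 = 22
  68 - 34 = 34
  68 - 68 = 0
  76 - 68 = 8
  87 - 76 = 11
  91 - 87 = 4


Delta encoded: [3, 9, 22, 34, 0, 8, 11, 4]


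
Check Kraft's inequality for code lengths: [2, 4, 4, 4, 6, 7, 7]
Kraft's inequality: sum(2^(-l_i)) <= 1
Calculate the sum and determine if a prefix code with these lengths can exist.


Sum = 2^(-2) + 2^(-4) + 2^(-4) + 2^(-4) + 2^(-6) + 2^(-7) + 2^(-7)
    = 0.25 + 0.0625 + 0.0625 + 0.0625 + 0.015625 + 0.0078125 + 0.0078125
    = 60/128 = 0.46875
Since 0.46875 <= 1, Kraft's inequality IS satisfied.
A prefix code with these lengths CAN exist.

Kraft sum = 0.46875. Satisfied.


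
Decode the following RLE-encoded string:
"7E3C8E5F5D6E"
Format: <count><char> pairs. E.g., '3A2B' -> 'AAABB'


Expanding each <count><char> pair:
  7E -> 'EEEEEEE'
  3C -> 'CCC'
  8E -> 'EEEEEEEE'
  5F -> 'FFFFF'
  5D -> 'DDDDD'
  6E -> 'EEEEEE'

Decoded = EEEEEEECCCEEEEEEEEFFFFFDDDDDEEEEEE


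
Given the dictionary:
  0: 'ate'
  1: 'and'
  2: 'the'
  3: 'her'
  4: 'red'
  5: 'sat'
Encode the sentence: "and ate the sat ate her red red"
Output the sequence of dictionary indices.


Look up each word in the dictionary:
  'and' -> 1
  'ate' -> 0
  'the' -> 2
  'sat' -> 5
  'ate' -> 0
  'her' -> 3
  'red' -> 4
  'red' -> 4

Encoded: [1, 0, 2, 5, 0, 3, 4, 4]


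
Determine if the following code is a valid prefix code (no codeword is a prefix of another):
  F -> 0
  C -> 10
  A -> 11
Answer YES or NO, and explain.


Checking each pair (does one codeword prefix another?):
  F='0' vs C='10': no prefix
  F='0' vs A='11': no prefix
  C='10' vs F='0': no prefix
  C='10' vs A='11': no prefix
  A='11' vs F='0': no prefix
  A='11' vs C='10': no prefix
No violation found over all pairs.

YES -- this is a valid prefix code. No codeword is a prefix of any other codeword.


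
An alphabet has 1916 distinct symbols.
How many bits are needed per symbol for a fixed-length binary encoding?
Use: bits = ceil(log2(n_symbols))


log2(1916) = 10.9039
Bracket: 2^10 = 1024 < 1916 <= 2^11 = 2048
So ceil(log2(1916)) = 11

bits = ceil(log2(1916)) = ceil(10.9039) = 11 bits


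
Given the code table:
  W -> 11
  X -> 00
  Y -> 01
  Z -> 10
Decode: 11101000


Decoding:
11 -> W
10 -> Z
10 -> Z
00 -> X


Result: WZZX


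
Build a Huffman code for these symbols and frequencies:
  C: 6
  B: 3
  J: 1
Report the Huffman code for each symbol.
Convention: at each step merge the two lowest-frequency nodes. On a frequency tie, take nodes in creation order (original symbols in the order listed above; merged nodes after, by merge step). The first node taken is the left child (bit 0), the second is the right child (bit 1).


Huffman tree construction:
Step 1: Merge J(1) + B(3) = 4
Step 2: Merge (J+B)(4) + C(6) = 10
Read each symbol's code off the tree from the root (left child = 0, right child = 1).

Codes:
  C: 1 (length 1)
  B: 01 (length 2)
  J: 00 (length 2)
Average code length: 14/10 = 1.4000 bits/symbol


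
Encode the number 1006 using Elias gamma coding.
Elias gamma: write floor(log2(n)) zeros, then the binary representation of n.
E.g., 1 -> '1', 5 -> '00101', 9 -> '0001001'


num_bits = floor(log2(1006)) + 1 = 10
leading_zeros = num_bits - 1 = 9
binary(1006) = 1111101110

Elias gamma(1006) = '000000000' + '1111101110' = 0000000001111101110 (19 bits)


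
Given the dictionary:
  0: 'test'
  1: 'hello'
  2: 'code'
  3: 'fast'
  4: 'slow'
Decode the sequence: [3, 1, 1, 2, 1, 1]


Look up each index in the dictionary:
  3 -> 'fast'
  1 -> 'hello'
  1 -> 'hello'
  2 -> 'code'
  1 -> 'hello'
  1 -> 'hello'

Decoded: "fast hello hello code hello hello"


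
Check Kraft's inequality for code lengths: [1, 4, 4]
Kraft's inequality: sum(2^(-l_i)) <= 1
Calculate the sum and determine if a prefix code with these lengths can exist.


Sum = 2^(-1) + 2^(-4) + 2^(-4)
    = 0.5 + 0.0625 + 0.0625
    = 10/16 = 0.625
Since 0.625 <= 1, Kraft's inequality IS satisfied.
A prefix code with these lengths CAN exist.

Kraft sum = 0.625. Satisfied.


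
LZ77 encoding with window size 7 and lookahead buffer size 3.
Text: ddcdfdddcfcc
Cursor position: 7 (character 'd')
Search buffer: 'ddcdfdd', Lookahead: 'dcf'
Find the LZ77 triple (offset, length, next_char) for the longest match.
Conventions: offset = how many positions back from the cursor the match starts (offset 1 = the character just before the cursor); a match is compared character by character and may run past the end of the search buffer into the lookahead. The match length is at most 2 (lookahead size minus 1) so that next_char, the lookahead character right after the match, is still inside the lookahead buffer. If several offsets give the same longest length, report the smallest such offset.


Try each offset into the search buffer:
  offset=1 (pos 6, char 'd'): match length 1
  offset=2 (pos 5, char 'd'): match length 1
  offset=3 (pos 4, char 'f'): match length 0
  offset=4 (pos 3, char 'd'): match length 1
  offset=5 (pos 2, char 'c'): match length 0
  offset=6 (pos 1, char 'd'): match length 2
  offset=7 (pos 0, char 'd'): match length 1
Longest match has length 2 at offset 6.
next_char = character at position 7 + 2 = 9 -> 'f'

Best match: offset=6, length=2 (matching 'dc' starting at position 1)
LZ77 triple: (6, 2, 'f')


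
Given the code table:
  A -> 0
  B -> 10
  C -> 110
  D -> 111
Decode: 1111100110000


Decoding:
111 -> D
110 -> C
0 -> A
110 -> C
0 -> A
0 -> A
0 -> A


Result: DCACAAA


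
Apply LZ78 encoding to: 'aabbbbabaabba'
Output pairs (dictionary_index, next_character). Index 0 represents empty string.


LZ78 encoding steps:
Dictionary: {0: ''}
Step 1: w='' (idx 0), next='a' -> output (0, 'a'), add 'a' as idx 1
Step 2: w='a' (idx 1), next='b' -> output (1, 'b'), add 'ab' as idx 2
Step 3: w='' (idx 0), next='b' -> output (0, 'b'), add 'b' as idx 3
Step 4: w='b' (idx 3), next='b' -> output (3, 'b'), add 'bb' as idx 4
Step 5: w='ab' (idx 2), next='a' -> output (2, 'a'), add 'aba' as idx 5
Step 6: w='ab' (idx 2), next='b' -> output (2, 'b'), add 'abb' as idx 6
Step 7: w='a' (idx 1), end of input -> output (1, '')


Encoded: [(0, 'a'), (1, 'b'), (0, 'b'), (3, 'b'), (2, 'a'), (2, 'b'), (1, '')]


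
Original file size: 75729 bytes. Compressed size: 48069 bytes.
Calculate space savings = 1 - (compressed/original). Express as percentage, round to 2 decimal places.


ratio = compressed/original = 48069/75729 = 0.63475
savings = 1 - ratio = 1 - 0.63475 = 0.36525
as a percentage: 0.36525 * 100 = 36.52%

Space savings = 1 - 48069/75729 = 36.52%


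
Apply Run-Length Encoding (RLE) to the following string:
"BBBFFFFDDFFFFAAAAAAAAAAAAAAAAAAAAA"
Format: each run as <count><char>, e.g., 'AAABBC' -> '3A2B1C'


Scanning runs left to right:
  i=0: run of 'B' x 3 -> '3B'
  i=3: run of 'F' x 4 -> '4F'
  i=7: run of 'D' x 2 -> '2D'
  i=9: run of 'F' x 4 -> '4F'
  i=13: run of 'A' x 21 -> '21A'

RLE = 3B4F2D4F21A


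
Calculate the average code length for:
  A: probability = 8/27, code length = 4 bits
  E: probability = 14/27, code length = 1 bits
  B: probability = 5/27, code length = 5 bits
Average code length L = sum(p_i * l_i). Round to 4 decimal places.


Weighted contributions p_i * l_i:
  A: (8/27) * 4 = 32/27
  E: (14/27) * 1 = 14/27
  B: (5/27) * 5 = 25/27
Sum = (32 + 14 + 25)/27 = 71/27

L = 71/27 = 2.6296 bits/symbol


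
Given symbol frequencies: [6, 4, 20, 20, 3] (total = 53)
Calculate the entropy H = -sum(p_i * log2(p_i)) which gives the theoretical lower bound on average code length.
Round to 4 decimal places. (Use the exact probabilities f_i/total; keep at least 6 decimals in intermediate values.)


Per-symbol terms -p_i * log2(p_i) with p_i = f_i/53:
  p = 6/53 = 0.113208: log2(p) = -3.142958, -p*log2(p) = 0.355807
  p = 4/53 = 0.075472: log2(p) = -3.727920, -p*log2(p) = 0.281352
  p = 20/53 = 0.377358: log2(p) = -1.405992, -p*log2(p) = 0.530563
  p = 20/53 = 0.377358: log2(p) = -1.405992, -p*log2(p) = 0.530563
  p = 3/53 = 0.056604: log2(p) = -4.142958, -p*log2(p) = 0.234507
H = 0.355807 + 0.281352 + 0.530563 + 0.530563 + 0.234507 = 1.932792

H = 1.9328 bits/symbol


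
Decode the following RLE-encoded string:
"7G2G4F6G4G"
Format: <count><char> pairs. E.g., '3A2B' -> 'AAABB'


Expanding each <count><char> pair:
  7G -> 'GGGGGGG'
  2G -> 'GG'
  4F -> 'FFFF'
  6G -> 'GGGGGG'
  4G -> 'GGGG'

Decoded = GGGGGGGGGFFFFGGGGGGGGGG


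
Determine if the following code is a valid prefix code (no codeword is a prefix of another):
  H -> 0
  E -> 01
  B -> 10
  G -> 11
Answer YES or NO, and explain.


Checking each pair (does one codeword prefix another?):
  H='0' vs E='01': prefix -- VIOLATION

NO -- this is NOT a valid prefix code. H (0) is a prefix of E (01).


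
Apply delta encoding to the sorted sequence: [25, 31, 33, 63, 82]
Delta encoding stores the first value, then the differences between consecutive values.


First value: 25
Deltas:
  31 - 25 = 6
  33 - 31 = 2
  63 - 33 = 30
  82 - 63 = 19


Delta encoded: [25, 6, 2, 30, 19]


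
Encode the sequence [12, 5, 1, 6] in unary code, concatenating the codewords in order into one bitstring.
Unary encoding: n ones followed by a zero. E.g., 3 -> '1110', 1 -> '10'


Encode each number as n ones followed by a terminating 0:
  12 -> 1111111111110 (13 bits)
  5 -> 111110 (6 bits)
  1 -> 10 (2 bits)
  6 -> 1111110 (7 bits)
Total length = 13 + 6 + 2 + 7 = 28 bits.

Unary([12, 5, 1, 6]) = 1111111111110111110101111110 (28 bits)


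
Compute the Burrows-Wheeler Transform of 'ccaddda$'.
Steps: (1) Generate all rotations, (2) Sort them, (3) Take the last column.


Rotations (sorted):
  0: $ccaddda -> last char: a
  1: a$ccaddd -> last char: d
  2: addda$cc -> last char: c
  3: caddda$c -> last char: c
  4: ccaddda$ -> last char: $
  5: da$ccadd -> last char: d
  6: dda$ccad -> last char: d
  7: ddda$cca -> last char: a


BWT = adcc$dda


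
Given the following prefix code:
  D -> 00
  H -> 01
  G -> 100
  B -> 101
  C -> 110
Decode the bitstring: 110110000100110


Decoding step by step:
Bits 110 -> C
Bits 110 -> C
Bits 00 -> D
Bits 01 -> H
Bits 00 -> D
Bits 110 -> C


Decoded message: CCDHDC


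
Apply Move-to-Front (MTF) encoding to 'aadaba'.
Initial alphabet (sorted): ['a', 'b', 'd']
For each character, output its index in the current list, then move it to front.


MTF encoding:
'a': index 0 in ['a', 'b', 'd'] -> ['a', 'b', 'd']
'a': index 0 in ['a', 'b', 'd'] -> ['a', 'b', 'd']
'd': index 2 in ['a', 'b', 'd'] -> ['d', 'a', 'b']
'a': index 1 in ['d', 'a', 'b'] -> ['a', 'd', 'b']
'b': index 2 in ['a', 'd', 'b'] -> ['b', 'a', 'd']
'a': index 1 in ['b', 'a', 'd'] -> ['a', 'b', 'd']


Output: [0, 0, 2, 1, 2, 1]


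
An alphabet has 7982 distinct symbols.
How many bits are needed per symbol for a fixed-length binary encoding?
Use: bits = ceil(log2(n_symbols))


log2(7982) = 12.9625
Bracket: 2^12 = 4096 < 7982 <= 2^13 = 8192
So ceil(log2(7982)) = 13

bits = ceil(log2(7982)) = ceil(12.9625) = 13 bits


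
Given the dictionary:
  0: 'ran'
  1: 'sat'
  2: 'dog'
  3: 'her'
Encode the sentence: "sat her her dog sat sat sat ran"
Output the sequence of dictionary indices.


Look up each word in the dictionary:
  'sat' -> 1
  'her' -> 3
  'her' -> 3
  'dog' -> 2
  'sat' -> 1
  'sat' -> 1
  'sat' -> 1
  'ran' -> 0

Encoded: [1, 3, 3, 2, 1, 1, 1, 0]


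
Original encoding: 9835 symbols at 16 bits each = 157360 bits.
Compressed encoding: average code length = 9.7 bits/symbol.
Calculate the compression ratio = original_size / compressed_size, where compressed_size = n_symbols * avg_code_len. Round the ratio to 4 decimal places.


original_size = n_symbols * orig_bits = 9835 * 16 = 157360 bits
compressed_size = n_symbols * avg_code_len = 9835 * 9.7 = 95399.5 bits
ratio = original_size / compressed_size = 157360 / 95399.5 = 1.6495

Compression ratio = 1.6495


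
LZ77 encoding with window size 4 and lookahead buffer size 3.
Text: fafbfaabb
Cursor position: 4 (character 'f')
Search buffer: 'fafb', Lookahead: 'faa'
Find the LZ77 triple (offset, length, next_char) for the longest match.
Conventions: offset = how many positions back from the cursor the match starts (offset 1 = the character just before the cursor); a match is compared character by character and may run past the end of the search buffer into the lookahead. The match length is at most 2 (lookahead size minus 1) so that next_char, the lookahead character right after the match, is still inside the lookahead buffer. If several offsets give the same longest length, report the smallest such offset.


Try each offset into the search buffer:
  offset=1 (pos 3, char 'b'): match length 0
  offset=2 (pos 2, char 'f'): match length 1
  offset=3 (pos 1, char 'a'): match length 0
  offset=4 (pos 0, char 'f'): match length 2
Longest match has length 2 at offset 4.
next_char = character at position 4 + 2 = 6 -> 'a'

Best match: offset=4, length=2 (matching 'fa' starting at position 0)
LZ77 triple: (4, 2, 'a')


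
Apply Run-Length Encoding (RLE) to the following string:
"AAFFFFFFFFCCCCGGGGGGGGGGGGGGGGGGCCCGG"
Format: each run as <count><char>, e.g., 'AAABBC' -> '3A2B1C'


Scanning runs left to right:
  i=0: run of 'A' x 2 -> '2A'
  i=2: run of 'F' x 8 -> '8F'
  i=10: run of 'C' x 4 -> '4C'
  i=14: run of 'G' x 18 -> '18G'
  i=32: run of 'C' x 3 -> '3C'
  i=35: run of 'G' x 2 -> '2G'

RLE = 2A8F4C18G3C2G


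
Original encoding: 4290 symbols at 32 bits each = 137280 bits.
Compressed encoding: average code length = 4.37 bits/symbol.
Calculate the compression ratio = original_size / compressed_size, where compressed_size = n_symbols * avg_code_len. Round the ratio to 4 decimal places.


original_size = n_symbols * orig_bits = 4290 * 32 = 137280 bits
compressed_size = n_symbols * avg_code_len = 4290 * 4.37 = 18747.3 bits
ratio = original_size / compressed_size = 137280 / 18747.3 = 7.3227

Compression ratio = 7.3227


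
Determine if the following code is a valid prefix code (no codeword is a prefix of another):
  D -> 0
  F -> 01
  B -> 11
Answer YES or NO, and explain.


Checking each pair (does one codeword prefix another?):
  D='0' vs F='01': prefix -- VIOLATION

NO -- this is NOT a valid prefix code. D (0) is a prefix of F (01).


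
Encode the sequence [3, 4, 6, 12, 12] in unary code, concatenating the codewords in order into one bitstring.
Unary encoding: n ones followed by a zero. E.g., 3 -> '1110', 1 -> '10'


Encode each number as n ones followed by a terminating 0:
  3 -> 1110 (4 bits)
  4 -> 11110 (5 bits)
  6 -> 1111110 (7 bits)
  12 -> 1111111111110 (13 bits)
  12 -> 1111111111110 (13 bits)
Total length = 4 + 5 + 7 + 13 + 13 = 42 bits.

Unary([3, 4, 6, 12, 12]) = 111011110111111011111111111101111111111110 (42 bits)


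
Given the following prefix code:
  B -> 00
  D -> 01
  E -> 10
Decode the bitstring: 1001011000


Decoding step by step:
Bits 10 -> E
Bits 01 -> D
Bits 01 -> D
Bits 10 -> E
Bits 00 -> B


Decoded message: EDDEB


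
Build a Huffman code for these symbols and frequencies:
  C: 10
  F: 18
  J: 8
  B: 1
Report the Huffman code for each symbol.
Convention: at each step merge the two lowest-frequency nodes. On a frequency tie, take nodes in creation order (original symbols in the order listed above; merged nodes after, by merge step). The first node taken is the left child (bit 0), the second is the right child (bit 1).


Huffman tree construction:
Step 1: Merge B(1) + J(8) = 9
Step 2: Merge (B+J)(9) + C(10) = 19
Step 3: Merge F(18) + ((B+J)+C)(19) = 37
Read each symbol's code off the tree from the root (left child = 0, right child = 1).

Codes:
  C: 11 (length 2)
  F: 0 (length 1)
  J: 101 (length 3)
  B: 100 (length 3)
Average code length: 65/37 = 1.7568 bits/symbol


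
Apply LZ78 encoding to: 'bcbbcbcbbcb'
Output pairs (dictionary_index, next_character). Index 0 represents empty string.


LZ78 encoding steps:
Dictionary: {0: ''}
Step 1: w='' (idx 0), next='b' -> output (0, 'b'), add 'b' as idx 1
Step 2: w='' (idx 0), next='c' -> output (0, 'c'), add 'c' as idx 2
Step 3: w='b' (idx 1), next='b' -> output (1, 'b'), add 'bb' as idx 3
Step 4: w='c' (idx 2), next='b' -> output (2, 'b'), add 'cb' as idx 4
Step 5: w='cb' (idx 4), next='b' -> output (4, 'b'), add 'cbb' as idx 5
Step 6: w='cb' (idx 4), end of input -> output (4, '')


Encoded: [(0, 'b'), (0, 'c'), (1, 'b'), (2, 'b'), (4, 'b'), (4, '')]


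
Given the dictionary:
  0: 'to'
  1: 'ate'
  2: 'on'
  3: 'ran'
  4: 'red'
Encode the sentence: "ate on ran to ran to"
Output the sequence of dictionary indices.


Look up each word in the dictionary:
  'ate' -> 1
  'on' -> 2
  'ran' -> 3
  'to' -> 0
  'ran' -> 3
  'to' -> 0

Encoded: [1, 2, 3, 0, 3, 0]


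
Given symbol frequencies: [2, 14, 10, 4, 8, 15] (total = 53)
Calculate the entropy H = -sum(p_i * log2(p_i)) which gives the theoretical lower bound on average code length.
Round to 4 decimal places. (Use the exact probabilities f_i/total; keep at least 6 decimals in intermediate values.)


Per-symbol terms -p_i * log2(p_i) with p_i = f_i/53:
  p = 2/53 = 0.037736: log2(p) = -4.727920, -p*log2(p) = 0.178412
  p = 14/53 = 0.264151: log2(p) = -1.920566, -p*log2(p) = 0.507319
  p = 10/53 = 0.188679: log2(p) = -2.405992, -p*log2(p) = 0.453961
  p = 4/53 = 0.075472: log2(p) = -3.727920, -p*log2(p) = 0.281352
  p = 8/53 = 0.150943: log2(p) = -2.727920, -p*log2(p) = 0.411762
  p = 15/53 = 0.283019: log2(p) = -1.821030, -p*log2(p) = 0.515386
H = 0.178412 + 0.507319 + 0.453961 + 0.281352 + 0.411762 + 0.515386 = 2.348192

H = 2.3482 bits/symbol


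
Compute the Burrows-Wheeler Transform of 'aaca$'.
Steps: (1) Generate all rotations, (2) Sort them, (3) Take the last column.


Rotations (sorted):
  0: $aaca -> last char: a
  1: a$aac -> last char: c
  2: aaca$ -> last char: $
  3: aca$a -> last char: a
  4: ca$aa -> last char: a


BWT = ac$aa


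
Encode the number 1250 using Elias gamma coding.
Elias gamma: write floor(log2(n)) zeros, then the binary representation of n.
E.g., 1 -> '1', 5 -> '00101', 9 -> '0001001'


num_bits = floor(log2(1250)) + 1 = 11
leading_zeros = num_bits - 1 = 10
binary(1250) = 10011100010

Elias gamma(1250) = '0000000000' + '10011100010' = 000000000010011100010 (21 bits)


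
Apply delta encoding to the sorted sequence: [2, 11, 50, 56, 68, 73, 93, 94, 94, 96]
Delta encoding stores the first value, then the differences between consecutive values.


First value: 2
Deltas:
  11 - 2 = 9
  50 - 11 = 39
  56 - 50 = 6
  68 - 56 = 12
  73 - 68 = 5
  93 - 73 = 20
  94 - 93 = 1
  94 - 94 = 0
  96 - 94 = 2


Delta encoded: [2, 9, 39, 6, 12, 5, 20, 1, 0, 2]


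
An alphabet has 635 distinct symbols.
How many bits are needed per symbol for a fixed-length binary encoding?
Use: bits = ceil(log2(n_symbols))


log2(635) = 9.3106
Bracket: 2^9 = 512 < 635 <= 2^10 = 1024
So ceil(log2(635)) = 10

bits = ceil(log2(635)) = ceil(9.3106) = 10 bits


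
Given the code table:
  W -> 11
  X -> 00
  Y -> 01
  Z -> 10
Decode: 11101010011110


Decoding:
11 -> W
10 -> Z
10 -> Z
10 -> Z
01 -> Y
11 -> W
10 -> Z


Result: WZZZYWZ


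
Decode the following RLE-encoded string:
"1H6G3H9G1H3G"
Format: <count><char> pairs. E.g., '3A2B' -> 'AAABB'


Expanding each <count><char> pair:
  1H -> 'H'
  6G -> 'GGGGGG'
  3H -> 'HHH'
  9G -> 'GGGGGGGGG'
  1H -> 'H'
  3G -> 'GGG'

Decoded = HGGGGGGHHHGGGGGGGGGHGGG


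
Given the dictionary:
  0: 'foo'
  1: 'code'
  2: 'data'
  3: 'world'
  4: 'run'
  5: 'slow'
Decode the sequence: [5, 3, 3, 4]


Look up each index in the dictionary:
  5 -> 'slow'
  3 -> 'world'
  3 -> 'world'
  4 -> 'run'

Decoded: "slow world world run"


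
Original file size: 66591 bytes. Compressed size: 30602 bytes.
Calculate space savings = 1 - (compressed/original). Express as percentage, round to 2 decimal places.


ratio = compressed/original = 30602/66591 = 0.459552
savings = 1 - ratio = 1 - 0.459552 = 0.540448
as a percentage: 0.540448 * 100 = 54.04%

Space savings = 1 - 30602/66591 = 54.04%


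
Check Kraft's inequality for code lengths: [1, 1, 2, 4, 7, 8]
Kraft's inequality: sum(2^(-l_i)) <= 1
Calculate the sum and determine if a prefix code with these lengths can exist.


Sum = 2^(-1) + 2^(-1) + 2^(-2) + 2^(-4) + 2^(-7) + 2^(-8)
    = 0.5 + 0.5 + 0.25 + 0.0625 + 0.0078125 + 0.00390625
    = 339/256 = 1.32421875
Since 1.32421875 > 1, Kraft's inequality is NOT satisfied.
A prefix code with these lengths CANNOT exist.

Kraft sum = 1.32421875. Not satisfied.


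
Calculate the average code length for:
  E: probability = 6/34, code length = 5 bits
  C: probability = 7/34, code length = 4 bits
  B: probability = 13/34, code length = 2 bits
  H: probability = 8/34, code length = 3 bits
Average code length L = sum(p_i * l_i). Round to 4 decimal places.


Weighted contributions p_i * l_i:
  E: (6/34) * 5 = 30/34
  C: (7/34) * 4 = 28/34
  B: (13/34) * 2 = 26/34
  H: (8/34) * 3 = 24/34
Sum = (30 + 28 + 26 + 24)/34 = 108/34

L = 108/34 = 3.1765 bits/symbol


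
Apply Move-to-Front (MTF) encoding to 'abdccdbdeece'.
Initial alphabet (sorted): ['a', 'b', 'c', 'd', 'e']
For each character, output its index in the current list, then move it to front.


MTF encoding:
'a': index 0 in ['a', 'b', 'c', 'd', 'e'] -> ['a', 'b', 'c', 'd', 'e']
'b': index 1 in ['a', 'b', 'c', 'd', 'e'] -> ['b', 'a', 'c', 'd', 'e']
'd': index 3 in ['b', 'a', 'c', 'd', 'e'] -> ['d', 'b', 'a', 'c', 'e']
'c': index 3 in ['d', 'b', 'a', 'c', 'e'] -> ['c', 'd', 'b', 'a', 'e']
'c': index 0 in ['c', 'd', 'b', 'a', 'e'] -> ['c', 'd', 'b', 'a', 'e']
'd': index 1 in ['c', 'd', 'b', 'a', 'e'] -> ['d', 'c', 'b', 'a', 'e']
'b': index 2 in ['d', 'c', 'b', 'a', 'e'] -> ['b', 'd', 'c', 'a', 'e']
'd': index 1 in ['b', 'd', 'c', 'a', 'e'] -> ['d', 'b', 'c', 'a', 'e']
'e': index 4 in ['d', 'b', 'c', 'a', 'e'] -> ['e', 'd', 'b', 'c', 'a']
'e': index 0 in ['e', 'd', 'b', 'c', 'a'] -> ['e', 'd', 'b', 'c', 'a']
'c': index 3 in ['e', 'd', 'b', 'c', 'a'] -> ['c', 'e', 'd', 'b', 'a']
'e': index 1 in ['c', 'e', 'd', 'b', 'a'] -> ['e', 'c', 'd', 'b', 'a']


Output: [0, 1, 3, 3, 0, 1, 2, 1, 4, 0, 3, 1]


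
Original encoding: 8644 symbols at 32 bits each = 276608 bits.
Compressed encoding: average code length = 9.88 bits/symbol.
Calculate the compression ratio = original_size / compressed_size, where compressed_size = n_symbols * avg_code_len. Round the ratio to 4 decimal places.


original_size = n_symbols * orig_bits = 8644 * 32 = 276608 bits
compressed_size = n_symbols * avg_code_len = 8644 * 9.88 = 85402.72 bits
ratio = original_size / compressed_size = 276608 / 85402.72 = 3.2389

Compression ratio = 3.2389


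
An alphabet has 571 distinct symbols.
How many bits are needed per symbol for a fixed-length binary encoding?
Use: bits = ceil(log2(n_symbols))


log2(571) = 9.1573
Bracket: 2^9 = 512 < 571 <= 2^10 = 1024
So ceil(log2(571)) = 10

bits = ceil(log2(571)) = ceil(9.1573) = 10 bits


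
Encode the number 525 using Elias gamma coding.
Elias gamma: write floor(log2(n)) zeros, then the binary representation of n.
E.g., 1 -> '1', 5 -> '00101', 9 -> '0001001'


num_bits = floor(log2(525)) + 1 = 10
leading_zeros = num_bits - 1 = 9
binary(525) = 1000001101

Elias gamma(525) = '000000000' + '1000001101' = 0000000001000001101 (19 bits)


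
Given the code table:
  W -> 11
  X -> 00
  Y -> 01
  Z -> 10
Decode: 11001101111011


Decoding:
11 -> W
00 -> X
11 -> W
01 -> Y
11 -> W
10 -> Z
11 -> W


Result: WXWYWZW


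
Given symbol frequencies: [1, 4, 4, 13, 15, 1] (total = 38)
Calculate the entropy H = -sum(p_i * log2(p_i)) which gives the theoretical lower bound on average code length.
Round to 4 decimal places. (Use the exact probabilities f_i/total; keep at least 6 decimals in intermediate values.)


Per-symbol terms -p_i * log2(p_i) with p_i = f_i/38:
  p = 1/38 = 0.026316: log2(p) = -5.247928, -p*log2(p) = 0.138103
  p = 4/38 = 0.105263: log2(p) = -3.247928, -p*log2(p) = 0.341887
  p = 4/38 = 0.105263: log2(p) = -3.247928, -p*log2(p) = 0.341887
  p = 13/38 = 0.342105: log2(p) = -1.547488, -p*log2(p) = 0.529404
  p = 15/38 = 0.394737: log2(p) = -1.341037, -p*log2(p) = 0.529357
  p = 1/38 = 0.026316: log2(p) = -5.247928, -p*log2(p) = 0.138103
H = 0.138103 + 0.341887 + 0.341887 + 0.529404 + 0.529357 + 0.138103 = 2.018741

H = 2.0187 bits/symbol


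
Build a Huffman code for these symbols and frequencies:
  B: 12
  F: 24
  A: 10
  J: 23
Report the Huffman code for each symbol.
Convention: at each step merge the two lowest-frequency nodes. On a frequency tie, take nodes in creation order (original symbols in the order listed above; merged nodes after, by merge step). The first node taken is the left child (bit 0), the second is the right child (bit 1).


Huffman tree construction:
Step 1: Merge A(10) + B(12) = 22
Step 2: Merge (A+B)(22) + J(23) = 45
Step 3: Merge F(24) + ((A+B)+J)(45) = 69
Read each symbol's code off the tree from the root (left child = 0, right child = 1).

Codes:
  B: 101 (length 3)
  F: 0 (length 1)
  A: 100 (length 3)
  J: 11 (length 2)
Average code length: 136/69 = 1.9710 bits/symbol


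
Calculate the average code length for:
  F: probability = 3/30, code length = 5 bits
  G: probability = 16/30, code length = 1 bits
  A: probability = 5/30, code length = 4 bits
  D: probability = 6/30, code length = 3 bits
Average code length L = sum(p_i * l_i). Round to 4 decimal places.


Weighted contributions p_i * l_i:
  F: (3/30) * 5 = 15/30
  G: (16/30) * 1 = 16/30
  A: (5/30) * 4 = 20/30
  D: (6/30) * 3 = 18/30
Sum = (15 + 16 + 20 + 18)/30 = 69/30

L = 69/30 = 2.3000 bits/symbol


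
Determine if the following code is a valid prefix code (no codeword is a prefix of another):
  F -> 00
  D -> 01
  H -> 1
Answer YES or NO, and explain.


Checking each pair (does one codeword prefix another?):
  F='00' vs D='01': no prefix
  F='00' vs H='1': no prefix
  D='01' vs F='00': no prefix
  D='01' vs H='1': no prefix
  H='1' vs F='00': no prefix
  H='1' vs D='01': no prefix
No violation found over all pairs.

YES -- this is a valid prefix code. No codeword is a prefix of any other codeword.


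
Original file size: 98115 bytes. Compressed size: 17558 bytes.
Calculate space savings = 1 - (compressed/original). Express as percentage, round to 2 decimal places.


ratio = compressed/original = 17558/98115 = 0.178953
savings = 1 - ratio = 1 - 0.178953 = 0.821047
as a percentage: 0.821047 * 100 = 82.1%

Space savings = 1 - 17558/98115 = 82.1%


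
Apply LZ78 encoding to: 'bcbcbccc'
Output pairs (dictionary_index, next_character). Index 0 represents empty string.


LZ78 encoding steps:
Dictionary: {0: ''}
Step 1: w='' (idx 0), next='b' -> output (0, 'b'), add 'b' as idx 1
Step 2: w='' (idx 0), next='c' -> output (0, 'c'), add 'c' as idx 2
Step 3: w='b' (idx 1), next='c' -> output (1, 'c'), add 'bc' as idx 3
Step 4: w='bc' (idx 3), next='c' -> output (3, 'c'), add 'bcc' as idx 4
Step 5: w='c' (idx 2), end of input -> output (2, '')


Encoded: [(0, 'b'), (0, 'c'), (1, 'c'), (3, 'c'), (2, '')]


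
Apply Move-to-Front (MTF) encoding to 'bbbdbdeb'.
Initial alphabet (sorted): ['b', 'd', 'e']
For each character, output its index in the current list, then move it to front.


MTF encoding:
'b': index 0 in ['b', 'd', 'e'] -> ['b', 'd', 'e']
'b': index 0 in ['b', 'd', 'e'] -> ['b', 'd', 'e']
'b': index 0 in ['b', 'd', 'e'] -> ['b', 'd', 'e']
'd': index 1 in ['b', 'd', 'e'] -> ['d', 'b', 'e']
'b': index 1 in ['d', 'b', 'e'] -> ['b', 'd', 'e']
'd': index 1 in ['b', 'd', 'e'] -> ['d', 'b', 'e']
'e': index 2 in ['d', 'b', 'e'] -> ['e', 'd', 'b']
'b': index 2 in ['e', 'd', 'b'] -> ['b', 'e', 'd']


Output: [0, 0, 0, 1, 1, 1, 2, 2]


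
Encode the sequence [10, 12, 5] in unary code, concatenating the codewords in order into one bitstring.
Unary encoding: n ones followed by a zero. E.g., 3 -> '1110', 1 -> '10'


Encode each number as n ones followed by a terminating 0:
  10 -> 11111111110 (11 bits)
  12 -> 1111111111110 (13 bits)
  5 -> 111110 (6 bits)
Total length = 11 + 13 + 6 = 30 bits.

Unary([10, 12, 5]) = 111111111101111111111110111110 (30 bits)


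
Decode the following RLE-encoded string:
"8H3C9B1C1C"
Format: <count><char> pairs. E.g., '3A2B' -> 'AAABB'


Expanding each <count><char> pair:
  8H -> 'HHHHHHHH'
  3C -> 'CCC'
  9B -> 'BBBBBBBBB'
  1C -> 'C'
  1C -> 'C'

Decoded = HHHHHHHHCCCBBBBBBBBBCC


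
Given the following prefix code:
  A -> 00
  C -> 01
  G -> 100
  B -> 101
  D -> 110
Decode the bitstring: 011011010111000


Decoding step by step:
Bits 01 -> C
Bits 101 -> B
Bits 101 -> B
Bits 01 -> C
Bits 110 -> D
Bits 00 -> A


Decoded message: CBBCDA


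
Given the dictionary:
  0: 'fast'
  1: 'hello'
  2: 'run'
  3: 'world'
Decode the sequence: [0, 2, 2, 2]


Look up each index in the dictionary:
  0 -> 'fast'
  2 -> 'run'
  2 -> 'run'
  2 -> 'run'

Decoded: "fast run run run"


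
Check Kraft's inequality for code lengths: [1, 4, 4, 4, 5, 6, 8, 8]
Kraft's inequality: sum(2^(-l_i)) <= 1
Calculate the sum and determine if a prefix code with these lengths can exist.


Sum = 2^(-1) + 2^(-4) + 2^(-4) + 2^(-4) + 2^(-5) + 2^(-6) + 2^(-8) + 2^(-8)
    = 0.5 + 0.0625 + 0.0625 + 0.0625 + 0.03125 + 0.015625 + 0.00390625 + 0.00390625
    = 190/256 = 0.7421875
Since 0.7421875 <= 1, Kraft's inequality IS satisfied.
A prefix code with these lengths CAN exist.

Kraft sum = 0.7421875. Satisfied.


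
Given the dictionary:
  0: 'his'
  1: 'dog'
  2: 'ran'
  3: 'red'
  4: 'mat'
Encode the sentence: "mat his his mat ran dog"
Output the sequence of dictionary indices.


Look up each word in the dictionary:
  'mat' -> 4
  'his' -> 0
  'his' -> 0
  'mat' -> 4
  'ran' -> 2
  'dog' -> 1

Encoded: [4, 0, 0, 4, 2, 1]


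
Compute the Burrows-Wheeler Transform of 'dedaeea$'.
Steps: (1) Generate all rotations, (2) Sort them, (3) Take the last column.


Rotations (sorted):
  0: $dedaeea -> last char: a
  1: a$dedaee -> last char: e
  2: aeea$ded -> last char: d
  3: daeea$de -> last char: e
  4: dedaeea$ -> last char: $
  5: ea$dedae -> last char: e
  6: edaeea$d -> last char: d
  7: eea$deda -> last char: a


BWT = aede$eda


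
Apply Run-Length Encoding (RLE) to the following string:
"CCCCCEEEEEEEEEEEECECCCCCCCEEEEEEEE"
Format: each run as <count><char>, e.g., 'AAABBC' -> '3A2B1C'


Scanning runs left to right:
  i=0: run of 'C' x 5 -> '5C'
  i=5: run of 'E' x 12 -> '12E'
  i=17: run of 'C' x 1 -> '1C'
  i=18: run of 'E' x 1 -> '1E'
  i=19: run of 'C' x 7 -> '7C'
  i=26: run of 'E' x 8 -> '8E'

RLE = 5C12E1C1E7C8E


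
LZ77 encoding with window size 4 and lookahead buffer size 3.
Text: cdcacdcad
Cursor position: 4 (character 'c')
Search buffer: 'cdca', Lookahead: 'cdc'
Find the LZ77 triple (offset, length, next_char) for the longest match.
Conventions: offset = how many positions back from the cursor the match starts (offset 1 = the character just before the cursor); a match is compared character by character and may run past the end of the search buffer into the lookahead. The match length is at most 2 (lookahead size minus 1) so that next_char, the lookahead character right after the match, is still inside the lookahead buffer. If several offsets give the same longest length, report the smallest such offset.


Try each offset into the search buffer:
  offset=1 (pos 3, char 'a'): match length 0
  offset=2 (pos 2, char 'c'): match length 1
  offset=3 (pos 1, char 'd'): match length 0
  offset=4 (pos 0, char 'c'): match length 2
Longest match has length 2 at offset 4.
next_char = character at position 4 + 2 = 6 -> 'c'

Best match: offset=4, length=2 (matching 'cd' starting at position 0)
LZ77 triple: (4, 2, 'c')


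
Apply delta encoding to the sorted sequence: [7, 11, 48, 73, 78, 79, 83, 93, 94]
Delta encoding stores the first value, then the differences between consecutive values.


First value: 7
Deltas:
  11 - 7 = 4
  48 - 11 = 37
  73 - 48 = 25
  78 - 73 = 5
  79 - 78 = 1
  83 - 79 = 4
  93 - 83 = 10
  94 - 93 = 1


Delta encoded: [7, 4, 37, 25, 5, 1, 4, 10, 1]


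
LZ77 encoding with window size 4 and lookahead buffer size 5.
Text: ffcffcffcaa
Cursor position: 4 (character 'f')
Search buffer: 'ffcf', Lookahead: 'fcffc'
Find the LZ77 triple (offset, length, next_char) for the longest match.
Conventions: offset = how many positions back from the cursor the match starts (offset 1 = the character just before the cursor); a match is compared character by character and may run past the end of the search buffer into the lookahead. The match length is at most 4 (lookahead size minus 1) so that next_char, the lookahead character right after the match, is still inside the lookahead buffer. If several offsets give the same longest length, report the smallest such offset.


Try each offset into the search buffer:
  offset=1 (pos 3, char 'f'): match length 1
  offset=2 (pos 2, char 'c'): match length 0
  offset=3 (pos 1, char 'f'): match length 4
  offset=4 (pos 0, char 'f'): match length 1
Longest match has length 4 at offset 3.
next_char = character at position 4 + 4 = 8 -> 'c'

Best match: offset=3, length=4 (matching 'fcff' starting at position 1)
LZ77 triple: (3, 4, 'c')


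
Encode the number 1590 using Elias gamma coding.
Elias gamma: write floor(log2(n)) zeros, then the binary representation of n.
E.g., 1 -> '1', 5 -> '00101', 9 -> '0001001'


num_bits = floor(log2(1590)) + 1 = 11
leading_zeros = num_bits - 1 = 10
binary(1590) = 11000110110

Elias gamma(1590) = '0000000000' + '11000110110' = 000000000011000110110 (21 bits)


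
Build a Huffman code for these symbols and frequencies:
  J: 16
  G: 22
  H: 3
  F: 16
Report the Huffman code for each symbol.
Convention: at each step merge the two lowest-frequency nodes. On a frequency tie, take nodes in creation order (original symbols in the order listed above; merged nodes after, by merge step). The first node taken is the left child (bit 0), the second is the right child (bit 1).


Huffman tree construction:
Step 1: Merge H(3) + J(16) = 19
Step 2: Merge F(16) + (H+J)(19) = 35
Step 3: Merge G(22) + (F+(H+J))(35) = 57
Read each symbol's code off the tree from the root (left child = 0, right child = 1).

Codes:
  J: 111 (length 3)
  G: 0 (length 1)
  H: 110 (length 3)
  F: 10 (length 2)
Average code length: 111/57 = 1.9474 bits/symbol


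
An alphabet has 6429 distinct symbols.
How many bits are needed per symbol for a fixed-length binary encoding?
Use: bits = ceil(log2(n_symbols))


log2(6429) = 12.6504
Bracket: 2^12 = 4096 < 6429 <= 2^13 = 8192
So ceil(log2(6429)) = 13

bits = ceil(log2(6429)) = ceil(12.6504) = 13 bits


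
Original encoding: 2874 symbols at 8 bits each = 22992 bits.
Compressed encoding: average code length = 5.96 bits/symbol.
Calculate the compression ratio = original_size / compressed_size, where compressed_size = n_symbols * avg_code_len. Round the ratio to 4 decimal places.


original_size = n_symbols * orig_bits = 2874 * 8 = 22992 bits
compressed_size = n_symbols * avg_code_len = 2874 * 5.96 = 17129.04 bits
ratio = original_size / compressed_size = 22992 / 17129.04 = 1.3423

Compression ratio = 1.3423
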